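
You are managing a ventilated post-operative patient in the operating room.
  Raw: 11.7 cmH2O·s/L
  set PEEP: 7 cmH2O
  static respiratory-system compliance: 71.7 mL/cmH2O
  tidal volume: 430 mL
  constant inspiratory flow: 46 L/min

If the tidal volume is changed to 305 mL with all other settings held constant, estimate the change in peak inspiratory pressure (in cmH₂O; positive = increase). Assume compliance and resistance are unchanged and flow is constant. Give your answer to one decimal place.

-1.7

PIP = Vt/C + R·V̇ + PEEP (constant-flow equation of motion).
Only the elastic term changes: ΔPIP = ΔVt / C = (305 − 430) / 71.7 = -1.743 cmH2O.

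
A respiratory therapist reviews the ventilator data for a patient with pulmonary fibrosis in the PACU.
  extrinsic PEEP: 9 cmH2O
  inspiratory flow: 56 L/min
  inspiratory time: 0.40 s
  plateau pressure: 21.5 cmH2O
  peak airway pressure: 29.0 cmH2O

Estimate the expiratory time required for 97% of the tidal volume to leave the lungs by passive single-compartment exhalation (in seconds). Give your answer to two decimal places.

Flow: 56 L/min ÷ 60 = 0.9333 L/s.
Vt = flow × Ti = 0.9333 L/s × 0.40 s × 1000 mL/L = 373.32 mL.
R = (PIP − Pplat)/V̇ = (29.0 − 21.5) / 0.9333 = 7.5/0.9333 = 8.036 cmH2O·s/L.
C = Vt/(Pplat − PEEP) = 373.32 / (21.5 − 9) = 373.32/12.5 = 29.866 mL/cmH2O.
τ = R × C = 8.036 × 0.02987 L/cmH2O = 0.24 s.
t = −τ·ln(1 − 0.97) = −0.24·ln(0.03) = 0.8416 s.

0.84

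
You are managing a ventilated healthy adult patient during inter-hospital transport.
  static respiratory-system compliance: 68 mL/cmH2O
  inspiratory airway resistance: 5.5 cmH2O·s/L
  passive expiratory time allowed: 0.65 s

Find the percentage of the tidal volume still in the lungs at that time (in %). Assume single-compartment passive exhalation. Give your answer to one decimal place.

τ = R × C = 5.5 × 68 mL/cmH2O = 5.5 × 0.068 L/cmH2O = 0.374 s.
Passive exhalation: V(t)/V₀ = e^(−t/τ) = e^(−0.65/0.374) = 0.1759.
Fraction remaining = 0.1759 → 17.59%.

17.6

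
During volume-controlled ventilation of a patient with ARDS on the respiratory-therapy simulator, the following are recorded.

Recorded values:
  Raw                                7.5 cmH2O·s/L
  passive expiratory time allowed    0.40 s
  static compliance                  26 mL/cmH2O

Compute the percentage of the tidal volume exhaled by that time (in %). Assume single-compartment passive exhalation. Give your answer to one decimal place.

87.1

τ = R × C = 7.5 × 26 mL/cmH2O = 7.5 × 0.026 L/cmH2O = 0.195 s.
Passive exhalation: V(t)/V₀ = e^(−t/τ) = e^(−0.40/0.195) = 0.1286.
Fraction exhaled = 1 − 0.1286 = 0.8714 → 87.14%.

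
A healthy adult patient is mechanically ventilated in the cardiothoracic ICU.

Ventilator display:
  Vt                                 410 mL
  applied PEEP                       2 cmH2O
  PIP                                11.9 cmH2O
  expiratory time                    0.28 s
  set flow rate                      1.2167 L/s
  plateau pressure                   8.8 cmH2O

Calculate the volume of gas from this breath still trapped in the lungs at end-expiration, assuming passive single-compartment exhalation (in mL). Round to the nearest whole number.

66

R = (PIP − Pplat)/V̇ = (11.9 − 8.8) / 1.2167 = 3.1/1.2167 = 2.548 cmH2O·s/L.
C = Vt/(Pplat − PEEP) = 410.0 / (8.8 − 2) = 410.0/6.8 = 60.294 mL/cmH2O.
τ = R × C = 2.548 × 0.06029 L/cmH2O = 0.1536 s.
Fraction remaining = e^(−Te/τ) = e^(−0.28/0.1536) = 0.1616.
Trapped volume = 410.0 × 0.1616 = 66.256 mL.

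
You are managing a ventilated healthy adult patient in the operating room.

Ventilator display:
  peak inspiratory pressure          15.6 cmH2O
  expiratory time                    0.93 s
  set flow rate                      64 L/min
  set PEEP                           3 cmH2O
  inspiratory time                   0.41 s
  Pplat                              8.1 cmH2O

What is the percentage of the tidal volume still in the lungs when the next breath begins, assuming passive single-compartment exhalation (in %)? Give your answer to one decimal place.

21.4

Flow: 64 L/min ÷ 60 = 1.0667 L/s.
Vt = flow × Ti = 1.0667 L/s × 0.41 s × 1000 mL/L = 437.35 mL.
R = (PIP − Pplat)/V̇ = (15.6 − 8.1) / 1.0667 = 7.5/1.0667 = 7.031 cmH2O·s/L.
C = Vt/(Pplat − PEEP) = 437.35 / (8.1 − 3) = 437.35/5.1 = 85.755 mL/cmH2O.
τ = R × C = 7.031 × 0.08576 L/cmH2O = 0.603 s.
Fraction remaining at end-expiration = e^(−Te/τ) = e^(−0.93/0.603) = 0.2139 → 21.39%.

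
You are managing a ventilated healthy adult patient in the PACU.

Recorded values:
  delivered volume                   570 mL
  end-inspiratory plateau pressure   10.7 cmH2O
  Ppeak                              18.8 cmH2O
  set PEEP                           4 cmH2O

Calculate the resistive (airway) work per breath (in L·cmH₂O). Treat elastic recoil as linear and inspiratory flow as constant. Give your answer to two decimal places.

With constant inspiratory flow the resistive pressure is constant at PIP − Pplat = 18.8 − 10.7 = 8.1 cmH2O, so resistive work = 8.1 × 0.570 = 4.617 L·cmH2O.

4.62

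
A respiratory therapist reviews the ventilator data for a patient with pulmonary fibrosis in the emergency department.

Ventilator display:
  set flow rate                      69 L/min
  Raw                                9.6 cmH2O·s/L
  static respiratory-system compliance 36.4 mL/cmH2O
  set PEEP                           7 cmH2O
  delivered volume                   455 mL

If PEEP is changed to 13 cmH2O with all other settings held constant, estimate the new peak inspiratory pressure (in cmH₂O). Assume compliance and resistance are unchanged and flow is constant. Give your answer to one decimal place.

Flow: 69 L/min ÷ 60 = 1.15 L/s.
PIP = Vt/C + R·V̇ + PEEP (constant-flow equation of motion).
Only the baseline term changes: ΔPIP = ΔPEEP = 13 − 7 = 6.0 cmH2O.
Original PIP = 455/36.4 + 9.6×1.15 + 7 = 30.54 cmH2O; new PIP = 30.54 + (6.0) = 36.54 cmH2O.

36.5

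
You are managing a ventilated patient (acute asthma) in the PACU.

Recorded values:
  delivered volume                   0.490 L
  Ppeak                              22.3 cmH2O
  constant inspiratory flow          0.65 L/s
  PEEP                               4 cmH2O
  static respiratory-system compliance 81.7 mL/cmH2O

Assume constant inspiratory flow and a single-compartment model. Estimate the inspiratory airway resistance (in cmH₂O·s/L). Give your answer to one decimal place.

Equation of motion (constant flow): PIP = Vt/C + R·V̇ + PEEP.
R·V̇ = PIP − Vt/C − PEEP = 22.3 − 490/81.7 − 4 = 22.3 − 5.998 − 4 = 12.302 cmH2O.
R = 12.302 / 0.65 = 18.926 cmH2O·s/L.

18.9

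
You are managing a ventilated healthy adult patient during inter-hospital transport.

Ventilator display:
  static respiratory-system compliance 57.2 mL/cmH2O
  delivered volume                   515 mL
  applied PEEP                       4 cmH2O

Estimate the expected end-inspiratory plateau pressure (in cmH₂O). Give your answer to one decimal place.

Pplat = PEEP + Vt / Cstat = 4 + 515 / 57.2 = 4 + 9.003 = 13.003 cmH2O.

13.0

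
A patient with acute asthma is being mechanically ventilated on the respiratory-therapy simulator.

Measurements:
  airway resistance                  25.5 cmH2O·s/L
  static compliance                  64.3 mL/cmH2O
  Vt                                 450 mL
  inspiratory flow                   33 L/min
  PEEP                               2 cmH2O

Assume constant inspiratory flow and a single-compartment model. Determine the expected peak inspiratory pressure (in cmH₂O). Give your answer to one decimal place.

Flow: 33 L/min ÷ 60 = 0.55 L/s.
Equation of motion (constant flow): PIP = Vt/C + R·V̇ + PEEP.
PIP = 450/64.3 + 25.5×0.55 + 2 = 6.998 + 14.025 + 2 = 23.023 cmH2O.

23.0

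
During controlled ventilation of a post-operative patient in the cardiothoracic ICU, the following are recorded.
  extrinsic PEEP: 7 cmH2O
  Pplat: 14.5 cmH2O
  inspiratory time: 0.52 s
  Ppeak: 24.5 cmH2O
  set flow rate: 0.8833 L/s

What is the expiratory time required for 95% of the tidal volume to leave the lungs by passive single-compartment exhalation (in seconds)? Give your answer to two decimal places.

2.08

Vt = flow × Ti = 0.8833 L/s × 0.52 s × 1000 mL/L = 459.32 mL.
R = (PIP − Pplat)/V̇ = (24.5 − 14.5) / 0.8833 = 10.0/0.8833 = 11.321 cmH2O·s/L.
C = Vt/(Pplat − PEEP) = 459.32 / (14.5 − 7) = 459.32/7.5 = 61.243 mL/cmH2O.
τ = R × C = 11.321 × 0.06124 L/cmH2O = 0.6933 s.
t = −τ·ln(1 − 0.95) = −0.6933·ln(0.05) = 2.077 s.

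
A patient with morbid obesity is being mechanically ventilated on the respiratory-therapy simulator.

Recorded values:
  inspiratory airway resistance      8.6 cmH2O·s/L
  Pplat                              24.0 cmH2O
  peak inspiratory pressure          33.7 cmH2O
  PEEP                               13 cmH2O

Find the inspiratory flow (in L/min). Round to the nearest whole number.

68

flow = (PIP − Pplat) / Raw = (33.7 − 24.0) / 8.6 = 1.128 L/s × 60 = 67.68 L/min.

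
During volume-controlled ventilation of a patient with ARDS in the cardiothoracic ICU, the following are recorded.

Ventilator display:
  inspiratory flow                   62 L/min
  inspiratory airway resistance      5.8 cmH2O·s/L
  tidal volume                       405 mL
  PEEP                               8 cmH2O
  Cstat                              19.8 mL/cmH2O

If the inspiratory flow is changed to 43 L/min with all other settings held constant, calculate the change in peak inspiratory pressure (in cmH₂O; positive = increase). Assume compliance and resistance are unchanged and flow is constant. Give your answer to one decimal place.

Flow: 62 L/min ÷ 60 = 1.0333 L/s.
New flow: 43 L/min ÷ 60 = 0.7167 L/s.
PIP = Vt/C + R·V̇ + PEEP (constant-flow equation of motion).
Only the resistive term changes: ΔPIP = R × ΔV̇ = 5.8 × (0.7167 − 1.0333) = 5.8 × -0.3166 = -1.836 cmH2O.

-1.8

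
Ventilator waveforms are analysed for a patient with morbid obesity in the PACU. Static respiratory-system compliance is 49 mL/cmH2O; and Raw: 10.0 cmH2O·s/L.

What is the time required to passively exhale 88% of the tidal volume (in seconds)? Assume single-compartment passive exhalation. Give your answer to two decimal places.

τ = R × C = 10.0 × 49 mL/cmH2O = 10.0 × 0.049 L/cmH2O = 0.49 s.
Exhaled fraction f = 1 − e^(−t/τ) → t = −τ·ln(1 − f) = −0.49·ln(0.12) = 1.039 s.

1.04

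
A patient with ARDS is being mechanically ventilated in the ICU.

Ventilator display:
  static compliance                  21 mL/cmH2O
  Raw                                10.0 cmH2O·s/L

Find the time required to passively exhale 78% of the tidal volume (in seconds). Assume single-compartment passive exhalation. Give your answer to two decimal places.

0.32

τ = R × C = 10.0 × 21 mL/cmH2O = 10.0 × 0.021 L/cmH2O = 0.21 s.
Exhaled fraction f = 1 − e^(−t/τ) → t = −τ·ln(1 − f) = −0.21·ln(0.22) = 0.318 s.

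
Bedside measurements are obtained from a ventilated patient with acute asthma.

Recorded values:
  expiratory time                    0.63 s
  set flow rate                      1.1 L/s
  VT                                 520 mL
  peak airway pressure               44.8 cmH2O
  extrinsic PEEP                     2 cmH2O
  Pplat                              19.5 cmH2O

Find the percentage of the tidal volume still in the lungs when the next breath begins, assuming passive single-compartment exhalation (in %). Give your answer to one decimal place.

R = (PIP − Pplat)/V̇ = (44.8 − 19.5) / 1.1 = 25.3/1.1 = 23.0 cmH2O·s/L.
C = Vt/(Pplat − PEEP) = 520.0 / (19.5 − 2) = 520.0/17.5 = 29.714 mL/cmH2O.
τ = R × C = 23.0 × 0.02971 L/cmH2O = 0.6833 s.
Fraction remaining at end-expiration = e^(−Te/τ) = e^(−0.63/0.6833) = 0.3977 → 39.77%.

39.8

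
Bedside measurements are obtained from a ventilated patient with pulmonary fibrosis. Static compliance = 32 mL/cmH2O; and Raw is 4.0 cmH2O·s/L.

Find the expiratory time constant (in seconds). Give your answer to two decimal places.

τ = R × C = 4.0 × 32 mL/cmH2O = 4.0 × 0.032 L/cmH2O = 0.128 s.

0.13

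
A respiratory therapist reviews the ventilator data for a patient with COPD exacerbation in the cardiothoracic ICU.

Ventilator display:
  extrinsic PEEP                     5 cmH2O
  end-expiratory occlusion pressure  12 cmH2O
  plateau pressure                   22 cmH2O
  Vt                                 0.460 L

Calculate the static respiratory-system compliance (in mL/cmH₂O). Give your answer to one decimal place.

46.0

End-expiratory occlusion gives total PEEP = 12 cmH2O (intrinsic PEEP = 12 − 5 = 7). Use total PEEP for the elastic gradient.
Cstat = Vt / (Pplat − PEEPtotal) = 460 / (22 − 12) = 460 / 10.0 = 46.0 mL/cmH2O.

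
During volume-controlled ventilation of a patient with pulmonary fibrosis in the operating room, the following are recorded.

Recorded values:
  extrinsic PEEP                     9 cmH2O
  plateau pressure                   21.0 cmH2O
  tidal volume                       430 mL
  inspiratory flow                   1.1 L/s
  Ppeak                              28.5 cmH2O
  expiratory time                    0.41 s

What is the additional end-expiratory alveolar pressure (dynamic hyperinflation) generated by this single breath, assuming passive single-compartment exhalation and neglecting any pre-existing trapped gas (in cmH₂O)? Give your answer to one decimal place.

2.2

R = (PIP − Pplat)/V̇ = (28.5 − 21.0) / 1.1 = 7.5/1.1 = 6.818 cmH2O·s/L.
C = Vt/(Pplat − PEEP) = 430.0 / (21.0 − 9) = 430.0/12.0 = 35.833 mL/cmH2O.
τ = R × C = 6.818 × 0.03583 L/cmH2O = 0.2443 s.
Fraction remaining = e^(−Te/τ) = e^(−0.41/0.2443) = 0.1867; trapped volume = 430.0 × 0.1867 = 80.281 mL.
Additional alveolar pressure from trapping ≈ V_trapped / C = 80.281 / 35.833 = 2.24 cmH2O.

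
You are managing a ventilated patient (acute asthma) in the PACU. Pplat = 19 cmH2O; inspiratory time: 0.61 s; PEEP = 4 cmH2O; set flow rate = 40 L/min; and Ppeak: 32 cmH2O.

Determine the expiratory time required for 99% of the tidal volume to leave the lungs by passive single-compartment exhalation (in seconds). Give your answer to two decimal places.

Flow: 40 L/min ÷ 60 = 0.6667 L/s.
Vt = flow × Ti = 0.6667 L/s × 0.61 s × 1000 mL/L = 406.69 mL.
R = (PIP − Pplat)/V̇ = (32 − 19) / 0.6667 = 13.0/0.6667 = 19.499 cmH2O·s/L.
C = Vt/(Pplat − PEEP) = 406.69 / (19 − 4) = 406.69/15.0 = 27.113 mL/cmH2O.
τ = R × C = 19.499 × 0.02711 L/cmH2O = 0.5286 s.
t = −τ·ln(1 − 0.99) = −0.5286·ln(0.01) = 2.434 s.

2.43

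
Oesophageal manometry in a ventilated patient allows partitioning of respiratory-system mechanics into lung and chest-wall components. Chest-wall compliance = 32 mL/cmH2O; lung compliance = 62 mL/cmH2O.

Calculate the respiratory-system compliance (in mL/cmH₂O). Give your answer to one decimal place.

21.1

Lung and chest wall are elastances in series: 1/Crs = 1/CL + 1/Ccw.
1/Crs = 1/62 + 1/32 = 0.04738.
Crs = 21.106 mL/cmH2O.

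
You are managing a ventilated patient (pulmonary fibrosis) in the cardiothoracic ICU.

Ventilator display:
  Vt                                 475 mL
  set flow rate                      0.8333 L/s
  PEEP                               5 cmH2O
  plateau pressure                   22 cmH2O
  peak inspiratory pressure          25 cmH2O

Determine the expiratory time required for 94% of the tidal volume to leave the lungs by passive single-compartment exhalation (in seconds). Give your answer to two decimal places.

R = (PIP − Pplat)/V̇ = (25 − 22) / 0.8333 = 3.0/0.8333 = 3.6 cmH2O·s/L.
C = Vt/(Pplat − PEEP) = 475.0 / (22 − 5) = 475.0/17.0 = 27.941 mL/cmH2O.
τ = R × C = 3.6 × 0.02794 L/cmH2O = 0.1006 s.
t = −τ·ln(1 − 0.94) = −0.1006·ln(0.06) = 0.283 s.

0.28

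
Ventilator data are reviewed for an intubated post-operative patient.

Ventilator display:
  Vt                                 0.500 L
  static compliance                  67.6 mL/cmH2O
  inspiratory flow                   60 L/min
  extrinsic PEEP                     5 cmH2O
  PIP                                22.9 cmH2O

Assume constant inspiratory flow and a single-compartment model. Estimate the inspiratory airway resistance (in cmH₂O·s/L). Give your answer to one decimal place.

10.5

Flow: 60 L/min ÷ 60 = 1 L/s.
Equation of motion (constant flow): PIP = Vt/C + R·V̇ + PEEP.
R·V̇ = PIP − Vt/C − PEEP = 22.9 − 500/67.6 − 5 = 22.9 − 7.396 − 5 = 10.504 cmH2O.
R = 10.504 / 1 = 10.504 cmH2O·s/L.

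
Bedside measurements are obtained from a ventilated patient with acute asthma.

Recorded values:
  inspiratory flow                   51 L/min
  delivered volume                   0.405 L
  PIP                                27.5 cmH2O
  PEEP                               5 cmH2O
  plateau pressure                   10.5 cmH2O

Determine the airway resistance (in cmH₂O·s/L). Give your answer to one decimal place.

Flow: 51 L/min ÷ 60 = 0.85 L/s.
Raw = (PIP − Pplat) / flow = (27.5 − 10.5) / 0.85 = 17.0 / 0.85 = 20.0 cmH2O·s/L.

20.0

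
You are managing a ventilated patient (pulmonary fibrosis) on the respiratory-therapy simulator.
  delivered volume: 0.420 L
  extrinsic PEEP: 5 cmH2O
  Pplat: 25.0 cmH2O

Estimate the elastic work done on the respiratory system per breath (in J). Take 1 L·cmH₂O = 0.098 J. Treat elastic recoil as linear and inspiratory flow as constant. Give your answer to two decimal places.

0.41

Elastic work ≈ ½ × (Pplat − PEEP) × Vt = 0.5 × (25.0 − 5) × 0.420 L = 0.5 × 20.0 × 0.420 = 4.2 L·cmH2O.
× 0.098 J/(L·cmH2O) → 0.4116 J.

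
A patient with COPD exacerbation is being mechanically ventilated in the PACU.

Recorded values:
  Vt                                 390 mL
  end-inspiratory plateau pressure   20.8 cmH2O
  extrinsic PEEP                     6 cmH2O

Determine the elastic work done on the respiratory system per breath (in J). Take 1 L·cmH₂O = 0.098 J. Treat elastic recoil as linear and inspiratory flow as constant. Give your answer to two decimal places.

Elastic work ≈ ½ × (Pplat − PEEP) × Vt = 0.5 × (20.8 − 6) × 0.390 L = 0.5 × 14.8 × 0.390 = 2.886 L·cmH2O.
× 0.098 J/(L·cmH2O) → 0.2828 J.

0.28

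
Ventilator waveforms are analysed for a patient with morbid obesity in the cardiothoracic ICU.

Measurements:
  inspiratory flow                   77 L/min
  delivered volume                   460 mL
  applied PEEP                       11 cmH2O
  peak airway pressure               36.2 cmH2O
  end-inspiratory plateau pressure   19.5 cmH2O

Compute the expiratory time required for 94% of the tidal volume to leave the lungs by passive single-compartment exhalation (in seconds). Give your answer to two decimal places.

1.98

Flow: 77 L/min ÷ 60 = 1.2833 L/s.
R = (PIP − Pplat)/V̇ = (36.2 − 19.5) / 1.2833 = 16.7/1.2833 = 13.013 cmH2O·s/L.
C = Vt/(Pplat − PEEP) = 460.0 / (19.5 − 11) = 460.0/8.5 = 54.118 mL/cmH2O.
τ = R × C = 13.013 × 0.05412 L/cmH2O = 0.7043 s.
t = −τ·ln(1 − 0.94) = −0.7043·ln(0.06) = 1.981 s.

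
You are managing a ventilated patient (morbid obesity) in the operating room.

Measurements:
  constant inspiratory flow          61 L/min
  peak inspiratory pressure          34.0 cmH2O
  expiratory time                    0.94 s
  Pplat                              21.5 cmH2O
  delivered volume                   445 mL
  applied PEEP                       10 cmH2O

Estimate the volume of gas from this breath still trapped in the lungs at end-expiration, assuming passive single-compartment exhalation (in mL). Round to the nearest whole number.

62

Flow: 61 L/min ÷ 60 = 1.0167 L/s.
R = (PIP − Pplat)/V̇ = (34.0 − 21.5) / 1.0167 = 12.5/1.0167 = 12.295 cmH2O·s/L.
C = Vt/(Pplat − PEEP) = 445.0 / (21.5 − 10) = 445.0/11.5 = 38.696 mL/cmH2O.
τ = R × C = 12.295 × 0.0387 L/cmH2O = 0.4758 s.
Fraction remaining = e^(−Te/τ) = e^(−0.94/0.4758) = 0.1387.
Trapped volume = 445.0 × 0.1387 = 61.722 mL.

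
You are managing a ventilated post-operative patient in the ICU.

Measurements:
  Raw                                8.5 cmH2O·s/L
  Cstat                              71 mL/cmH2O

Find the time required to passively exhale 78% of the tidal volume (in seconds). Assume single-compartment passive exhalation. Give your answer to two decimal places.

0.91

τ = R × C = 8.5 × 71 mL/cmH2O = 8.5 × 0.071 L/cmH2O = 0.6035 s.
Exhaled fraction f = 1 − e^(−t/τ) → t = −τ·ln(1 − f) = −0.6035·ln(0.22) = 0.9138 s.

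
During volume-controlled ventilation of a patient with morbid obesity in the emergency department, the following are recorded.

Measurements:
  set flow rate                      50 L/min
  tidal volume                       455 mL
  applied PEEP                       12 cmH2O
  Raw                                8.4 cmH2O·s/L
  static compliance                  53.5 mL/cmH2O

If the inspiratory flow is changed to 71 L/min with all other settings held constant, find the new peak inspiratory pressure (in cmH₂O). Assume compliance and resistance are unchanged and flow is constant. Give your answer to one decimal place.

Flow: 50 L/min ÷ 60 = 0.8333 L/s.
New flow: 71 L/min ÷ 60 = 1.1833 L/s.
PIP = Vt/C + R·V̇ + PEEP (constant-flow equation of motion).
Only the resistive term changes: ΔPIP = R × ΔV̇ = 8.4 × (1.1833 − 0.8333) = 8.4 × 0.35 = 2.94 cmH2O.
Original PIP = 455/53.5 + 8.4×0.8333 + 12 = 27.504 cmH2O; new PIP = 27.504 + (2.94) = 30.444 cmH2O.

30.4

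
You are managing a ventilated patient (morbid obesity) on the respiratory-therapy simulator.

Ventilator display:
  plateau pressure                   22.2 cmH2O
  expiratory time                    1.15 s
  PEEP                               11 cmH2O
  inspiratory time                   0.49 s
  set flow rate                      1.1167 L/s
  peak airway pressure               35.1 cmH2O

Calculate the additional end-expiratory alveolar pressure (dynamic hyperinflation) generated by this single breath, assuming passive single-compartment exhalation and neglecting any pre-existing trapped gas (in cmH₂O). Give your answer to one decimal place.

1.5

Vt = flow × Ti = 1.1167 L/s × 0.49 s × 1000 mL/L = 547.18 mL.
R = (PIP − Pplat)/V̇ = (35.1 − 22.2) / 1.1167 = 12.9/1.1167 = 11.552 cmH2O·s/L.
C = Vt/(Pplat − PEEP) = 547.18 / (22.2 − 11) = 547.18/11.2 = 48.855 mL/cmH2O.
τ = R × C = 11.552 × 0.04886 L/cmH2O = 0.5644 s.
Fraction remaining = e^(−Te/τ) = e^(−1.15/0.5644) = 0.1303; trapped volume = 547.18 × 0.1303 = 71.298 mL.
Additional alveolar pressure from trapping ≈ V_trapped / C = 71.298 / 48.855 = 1.459 cmH2O.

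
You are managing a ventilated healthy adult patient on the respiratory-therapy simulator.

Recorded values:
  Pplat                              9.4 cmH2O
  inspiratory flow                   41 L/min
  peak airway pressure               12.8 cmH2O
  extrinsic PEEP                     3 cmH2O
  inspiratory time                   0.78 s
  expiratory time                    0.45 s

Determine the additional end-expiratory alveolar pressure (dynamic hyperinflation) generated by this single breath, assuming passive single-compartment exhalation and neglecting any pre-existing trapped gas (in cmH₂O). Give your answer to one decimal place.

Flow: 41 L/min ÷ 60 = 0.6833 L/s.
Vt = flow × Ti = 0.6833 L/s × 0.78 s × 1000 mL/L = 532.97 mL.
R = (PIP − Pplat)/V̇ = (12.8 − 9.4) / 0.6833 = 3.4/0.6833 = 4.976 cmH2O·s/L.
C = Vt/(Pplat − PEEP) = 532.97 / (9.4 − 3) = 532.97/6.4 = 83.277 mL/cmH2O.
τ = R × C = 4.976 × 0.08328 L/cmH2O = 0.4144 s.
Fraction remaining = e^(−Te/τ) = e^(−0.45/0.4144) = 0.3376; trapped volume = 532.97 × 0.3376 = 179.93 mL.
Additional alveolar pressure from trapping ≈ V_trapped / C = 179.93 / 83.277 = 2.161 cmH2O.

2.2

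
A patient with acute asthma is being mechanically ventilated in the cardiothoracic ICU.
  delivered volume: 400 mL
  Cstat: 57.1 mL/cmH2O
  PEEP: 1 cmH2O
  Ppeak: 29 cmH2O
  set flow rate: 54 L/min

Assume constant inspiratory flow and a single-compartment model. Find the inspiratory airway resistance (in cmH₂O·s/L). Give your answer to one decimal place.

23.3

Flow: 54 L/min ÷ 60 = 0.9 L/s.
Equation of motion (constant flow): PIP = Vt/C + R·V̇ + PEEP.
R·V̇ = PIP − Vt/C − PEEP = 29 − 400/57.1 − 1 = 29 − 7.005 − 1 = 20.995 cmH2O.
R = 20.995 / 0.9 = 23.328 cmH2O·s/L.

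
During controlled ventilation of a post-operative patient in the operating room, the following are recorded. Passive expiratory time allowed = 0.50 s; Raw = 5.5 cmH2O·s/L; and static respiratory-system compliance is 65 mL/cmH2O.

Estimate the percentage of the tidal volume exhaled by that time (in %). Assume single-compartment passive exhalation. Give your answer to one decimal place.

τ = R × C = 5.5 × 65 mL/cmH2O = 5.5 × 0.065 L/cmH2O = 0.3575 s.
Passive exhalation: V(t)/V₀ = e^(−t/τ) = e^(−0.50/0.3575) = 0.2469.
Fraction exhaled = 1 − 0.2469 = 0.7531 → 75.31%.

75.3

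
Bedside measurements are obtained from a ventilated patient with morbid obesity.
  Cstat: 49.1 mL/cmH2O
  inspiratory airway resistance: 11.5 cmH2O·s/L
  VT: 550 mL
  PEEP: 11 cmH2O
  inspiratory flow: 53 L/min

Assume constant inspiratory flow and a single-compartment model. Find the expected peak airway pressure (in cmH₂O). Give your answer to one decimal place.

32.4

Flow: 53 L/min ÷ 60 = 0.8833 L/s.
Equation of motion (constant flow): PIP = Vt/C + R·V̇ + PEEP.
PIP = 550/49.1 + 11.5×0.8833 + 11 = 11.202 + 10.158 + 11 = 32.36 cmH2O.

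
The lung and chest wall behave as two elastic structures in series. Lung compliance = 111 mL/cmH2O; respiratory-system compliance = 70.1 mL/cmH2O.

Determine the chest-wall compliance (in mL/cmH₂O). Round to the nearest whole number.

190

1/Ccw = 1/Crs − 1/CL.
1/Ccw = 1/70.1 − 1/111 = 0.005256.
Ccw = 190.26 mL/cmH2O.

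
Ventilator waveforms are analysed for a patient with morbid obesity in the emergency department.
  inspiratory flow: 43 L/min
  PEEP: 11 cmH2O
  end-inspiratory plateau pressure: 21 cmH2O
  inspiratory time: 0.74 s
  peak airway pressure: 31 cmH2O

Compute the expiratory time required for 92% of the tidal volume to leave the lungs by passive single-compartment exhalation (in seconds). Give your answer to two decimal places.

1.87

Flow: 43 L/min ÷ 60 = 0.7167 L/s.
Vt = flow × Ti = 0.7167 L/s × 0.74 s × 1000 mL/L = 530.36 mL.
R = (PIP − Pplat)/V̇ = (31 − 21) / 0.7167 = 10.0/0.7167 = 13.953 cmH2O·s/L.
C = Vt/(Pplat − PEEP) = 530.36 / (21 − 11) = 530.36/10.0 = 53.036 mL/cmH2O.
τ = R × C = 13.953 × 0.05304 L/cmH2O = 0.7401 s.
t = −τ·ln(1 − 0.92) = −0.7401·ln(0.08) = 1.869 s.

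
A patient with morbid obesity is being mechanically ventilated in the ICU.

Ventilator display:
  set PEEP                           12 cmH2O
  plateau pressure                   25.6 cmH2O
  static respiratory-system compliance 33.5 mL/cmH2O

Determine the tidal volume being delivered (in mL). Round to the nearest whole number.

456

Vt = Cstat × (Pplat − PEEP) = 33.5 × (25.6 − 12) = 33.5 × 13.6 = 455.6 mL.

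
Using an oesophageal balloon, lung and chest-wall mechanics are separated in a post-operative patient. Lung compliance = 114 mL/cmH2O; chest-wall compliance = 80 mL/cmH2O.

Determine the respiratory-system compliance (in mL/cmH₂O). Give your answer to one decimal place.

Lung and chest wall are elastances in series: 1/Crs = 1/CL + 1/Ccw.
1/Crs = 1/114 + 1/80 = 0.02127.
Crs = 47.015 mL/cmH2O.

47.0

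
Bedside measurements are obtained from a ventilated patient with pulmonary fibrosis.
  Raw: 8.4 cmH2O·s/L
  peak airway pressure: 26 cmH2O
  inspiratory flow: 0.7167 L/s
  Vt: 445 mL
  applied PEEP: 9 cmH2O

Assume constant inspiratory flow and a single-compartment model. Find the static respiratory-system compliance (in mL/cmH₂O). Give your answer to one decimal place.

Equation of motion (constant flow): PIP = Vt/C + R·V̇ + PEEP.
Vt/C = PIP − R·V̇ − PEEP = 26 − 8.4×0.7167 − 9 = 26 − 6.02 − 9 = 10.98 cmH2O.
C = Vt / 10.98 = 445 / 10.98 = 40.528 mL/cmH2O.

40.5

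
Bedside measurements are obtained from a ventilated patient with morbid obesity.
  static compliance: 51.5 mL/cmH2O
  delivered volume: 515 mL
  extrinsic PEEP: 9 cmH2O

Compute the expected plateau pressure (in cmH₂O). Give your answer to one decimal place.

19.0

Pplat = PEEP + Vt / Cstat = 9 + 515 / 51.5 = 9 + 10.0 = 19.0 cmH2O.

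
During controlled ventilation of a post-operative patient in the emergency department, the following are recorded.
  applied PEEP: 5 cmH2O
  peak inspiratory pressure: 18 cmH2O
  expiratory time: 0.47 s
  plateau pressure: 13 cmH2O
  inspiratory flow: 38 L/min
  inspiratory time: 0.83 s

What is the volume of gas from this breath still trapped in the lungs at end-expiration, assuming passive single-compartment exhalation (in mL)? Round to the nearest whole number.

Flow: 38 L/min ÷ 60 = 0.6333 L/s.
Vt = flow × Ti = 0.6333 L/s × 0.83 s × 1000 mL/L = 525.64 mL.
R = (PIP − Pplat)/V̇ = (18 − 13) / 0.6333 = 5.0/0.6333 = 7.895 cmH2O·s/L.
C = Vt/(Pplat − PEEP) = 525.64 / (13 − 5) = 525.64/8.0 = 65.705 mL/cmH2O.
τ = R × C = 7.895 × 0.06571 L/cmH2O = 0.5188 s.
Fraction remaining = e^(−Te/τ) = e^(−0.47/0.5188) = 0.4042.
Trapped volume = 525.64 × 0.4042 = 212.46 mL.

212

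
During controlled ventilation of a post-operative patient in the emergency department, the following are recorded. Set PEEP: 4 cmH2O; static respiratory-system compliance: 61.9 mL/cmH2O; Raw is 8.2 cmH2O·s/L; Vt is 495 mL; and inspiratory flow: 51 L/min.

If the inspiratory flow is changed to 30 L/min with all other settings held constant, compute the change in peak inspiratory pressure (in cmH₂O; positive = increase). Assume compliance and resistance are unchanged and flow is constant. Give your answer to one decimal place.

-2.9

Flow: 51 L/min ÷ 60 = 0.85 L/s.
New flow: 30 L/min ÷ 60 = 0.5 L/s.
PIP = Vt/C + R·V̇ + PEEP (constant-flow equation of motion).
Only the resistive term changes: ΔPIP = R × ΔV̇ = 8.2 × (0.5 − 0.85) = 8.2 × -0.35 = -2.87 cmH2O.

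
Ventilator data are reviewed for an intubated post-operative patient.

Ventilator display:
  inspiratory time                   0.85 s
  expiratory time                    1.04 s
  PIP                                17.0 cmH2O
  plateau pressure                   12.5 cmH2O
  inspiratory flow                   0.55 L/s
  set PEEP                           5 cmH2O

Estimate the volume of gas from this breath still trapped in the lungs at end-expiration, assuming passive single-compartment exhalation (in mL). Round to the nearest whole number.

61

Vt = flow × Ti = 0.55 L/s × 0.85 s × 1000 mL/L = 467.5 mL.
R = (PIP − Pplat)/V̇ = (17.0 − 12.5) / 0.55 = 4.5/0.55 = 8.182 cmH2O·s/L.
C = Vt/(Pplat − PEEP) = 467.5 / (12.5 − 5) = 467.5/7.5 = 62.333 mL/cmH2O.
τ = R × C = 8.182 × 0.06233 L/cmH2O = 0.51 s.
Fraction remaining = e^(−Te/τ) = e^(−1.04/0.51) = 0.1301.
Trapped volume = 467.5 × 0.1301 = 60.822 mL.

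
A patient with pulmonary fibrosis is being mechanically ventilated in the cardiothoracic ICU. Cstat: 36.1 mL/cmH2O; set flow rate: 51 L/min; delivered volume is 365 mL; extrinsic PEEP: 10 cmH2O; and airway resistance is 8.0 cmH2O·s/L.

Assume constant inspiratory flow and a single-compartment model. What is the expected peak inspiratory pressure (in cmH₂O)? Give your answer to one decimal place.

Flow: 51 L/min ÷ 60 = 0.85 L/s.
Equation of motion (constant flow): PIP = Vt/C + R·V̇ + PEEP.
PIP = 365/36.1 + 8.0×0.85 + 10 = 10.111 + 6.8 + 10 = 26.911 cmH2O.

26.9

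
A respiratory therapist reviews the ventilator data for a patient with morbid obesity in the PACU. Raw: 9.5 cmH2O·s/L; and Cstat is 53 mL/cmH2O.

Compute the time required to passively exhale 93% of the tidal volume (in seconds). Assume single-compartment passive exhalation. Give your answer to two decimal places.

1.34

τ = R × C = 9.5 × 53 mL/cmH2O = 9.5 × 0.053 L/cmH2O = 0.5035 s.
Exhaled fraction f = 1 − e^(−t/τ) → t = −τ·ln(1 − f) = −0.5035·ln(0.07) = 1.339 s.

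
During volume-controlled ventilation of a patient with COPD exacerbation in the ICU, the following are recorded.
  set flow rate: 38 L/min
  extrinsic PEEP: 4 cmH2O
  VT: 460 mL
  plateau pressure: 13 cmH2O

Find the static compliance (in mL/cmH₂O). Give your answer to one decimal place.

Cstat = Vt / (Pplat − PEEP) = 460 / (13 − 4) = 460 / 9.0 = 51.111 mL/cmH2O.

51.1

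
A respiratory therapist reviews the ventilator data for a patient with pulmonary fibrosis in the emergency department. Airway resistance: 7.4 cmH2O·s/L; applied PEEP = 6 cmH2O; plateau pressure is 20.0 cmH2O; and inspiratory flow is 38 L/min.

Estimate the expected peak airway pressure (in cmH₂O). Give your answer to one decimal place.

Flow: 38 L/min ÷ 60 = 0.6333 L/s.
PIP = Pplat + Raw × flow = 20.0 + 7.4 × 0.6333 = 20.0 + 4.686 = 24.686 cmH2O.

24.7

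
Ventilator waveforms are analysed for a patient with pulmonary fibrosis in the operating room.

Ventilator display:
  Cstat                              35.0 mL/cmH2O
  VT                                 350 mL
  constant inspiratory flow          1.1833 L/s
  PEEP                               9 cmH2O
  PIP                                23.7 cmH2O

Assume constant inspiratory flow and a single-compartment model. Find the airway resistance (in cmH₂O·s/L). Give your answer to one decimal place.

Equation of motion (constant flow): PIP = Vt/C + R·V̇ + PEEP.
R·V̇ = PIP − Vt/C − PEEP = 23.7 − 350/35.0 − 9 = 23.7 − 10.0 − 9 = 4.7 cmH2O.
R = 4.7 / 1.1833 = 3.972 cmH2O·s/L.

4.0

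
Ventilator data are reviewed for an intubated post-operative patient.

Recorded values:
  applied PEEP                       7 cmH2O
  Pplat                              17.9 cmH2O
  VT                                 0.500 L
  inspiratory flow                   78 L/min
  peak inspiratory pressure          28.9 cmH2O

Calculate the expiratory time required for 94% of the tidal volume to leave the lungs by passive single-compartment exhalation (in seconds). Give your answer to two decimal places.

1.09

Flow: 78 L/min ÷ 60 = 1.3 L/s.
R = (PIP − Pplat)/V̇ = (28.9 − 17.9) / 1.3 = 11.0/1.3 = 8.462 cmH2O·s/L.
C = Vt/(Pplat − PEEP) = 500.0 / (17.9 − 7) = 500.0/10.9 = 45.872 mL/cmH2O.
τ = R × C = 8.462 × 0.04587 L/cmH2O = 0.3882 s.
t = −τ·ln(1 − 0.94) = −0.3882·ln(0.06) = 1.092 s.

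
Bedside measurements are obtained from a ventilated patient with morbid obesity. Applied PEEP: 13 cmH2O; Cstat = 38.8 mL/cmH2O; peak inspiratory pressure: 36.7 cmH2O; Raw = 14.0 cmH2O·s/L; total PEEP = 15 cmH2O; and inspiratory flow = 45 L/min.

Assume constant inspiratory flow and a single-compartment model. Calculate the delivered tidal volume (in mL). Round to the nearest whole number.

Flow: 45 L/min ÷ 60 = 0.75 L/s.
Total PEEP = 15 cmH2O (set 13 + intrinsic 2); this is the baseline alveolar pressure.
Equation of motion (constant flow): PIP = Vt/C + R·V̇ + PEEP.
Vt/C = PIP − R·V̇ − PEEP = 36.7 − 10.5 − 15 = 11.2 cmH2O.
Vt = C × 11.2 = 38.8 × 11.2 = 434.56 mL.

435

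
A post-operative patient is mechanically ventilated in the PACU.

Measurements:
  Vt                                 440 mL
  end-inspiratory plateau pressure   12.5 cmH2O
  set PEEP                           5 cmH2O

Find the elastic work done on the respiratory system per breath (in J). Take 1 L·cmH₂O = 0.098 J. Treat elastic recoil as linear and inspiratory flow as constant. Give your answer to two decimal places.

0.16

Elastic work ≈ ½ × (Pplat − PEEP) × Vt = 0.5 × (12.5 − 5) × 0.440 L = 0.5 × 7.5 × 0.440 = 1.65 L·cmH2O.
× 0.098 J/(L·cmH2O) → 0.1617 J.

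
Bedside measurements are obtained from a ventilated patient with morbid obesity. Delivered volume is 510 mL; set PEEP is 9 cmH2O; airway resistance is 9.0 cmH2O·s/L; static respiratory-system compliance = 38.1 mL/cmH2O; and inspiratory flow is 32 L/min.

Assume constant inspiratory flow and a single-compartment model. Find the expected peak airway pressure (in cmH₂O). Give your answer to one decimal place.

27.2

Flow: 32 L/min ÷ 60 = 0.5333 L/s.
Equation of motion (constant flow): PIP = Vt/C + R·V̇ + PEEP.
PIP = 510/38.1 + 9.0×0.5333 + 9 = 13.386 + 4.8 + 9 = 27.186 cmH2O.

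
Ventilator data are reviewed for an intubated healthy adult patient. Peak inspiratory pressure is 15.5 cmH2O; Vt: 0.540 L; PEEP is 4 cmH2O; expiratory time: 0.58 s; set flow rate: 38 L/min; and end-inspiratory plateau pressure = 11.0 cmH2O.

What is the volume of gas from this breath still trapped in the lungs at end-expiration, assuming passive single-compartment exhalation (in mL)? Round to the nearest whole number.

Flow: 38 L/min ÷ 60 = 0.6333 L/s.
R = (PIP − Pplat)/V̇ = (15.5 − 11.0) / 0.6333 = 4.5/0.6333 = 7.106 cmH2O·s/L.
C = Vt/(Pplat − PEEP) = 540.0 / (11.0 − 4) = 540.0/7.0 = 77.143 mL/cmH2O.
τ = R × C = 7.106 × 0.07714 L/cmH2O = 0.5482 s.
Fraction remaining = e^(−Te/τ) = e^(−0.58/0.5482) = 0.3471.
Trapped volume = 540.0 × 0.3471 = 187.43 mL.

187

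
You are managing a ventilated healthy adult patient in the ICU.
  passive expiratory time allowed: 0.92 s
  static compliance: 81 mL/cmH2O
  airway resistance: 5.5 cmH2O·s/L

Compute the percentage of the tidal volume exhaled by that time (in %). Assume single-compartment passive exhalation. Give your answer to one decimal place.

τ = R × C = 5.5 × 81 mL/cmH2O = 5.5 × 0.081 L/cmH2O = 0.4455 s.
Passive exhalation: V(t)/V₀ = e^(−t/τ) = e^(−0.92/0.4455) = 0.1268.
Fraction exhaled = 1 − 0.1268 = 0.8732 → 87.32%.

87.3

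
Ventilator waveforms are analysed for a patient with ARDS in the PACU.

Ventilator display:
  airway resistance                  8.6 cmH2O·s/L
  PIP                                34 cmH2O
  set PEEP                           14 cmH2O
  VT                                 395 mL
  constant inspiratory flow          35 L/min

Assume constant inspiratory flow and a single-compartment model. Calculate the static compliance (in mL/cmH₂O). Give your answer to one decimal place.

Flow: 35 L/min ÷ 60 = 0.5833 L/s.
Equation of motion (constant flow): PIP = Vt/C + R·V̇ + PEEP.
Vt/C = PIP − R·V̇ − PEEP = 34 − 8.6×0.5833 − 14 = 34 − 5.016 − 14 = 14.984 cmH2O.
C = Vt / 14.984 = 395 / 14.984 = 26.361 mL/cmH2O.

26.4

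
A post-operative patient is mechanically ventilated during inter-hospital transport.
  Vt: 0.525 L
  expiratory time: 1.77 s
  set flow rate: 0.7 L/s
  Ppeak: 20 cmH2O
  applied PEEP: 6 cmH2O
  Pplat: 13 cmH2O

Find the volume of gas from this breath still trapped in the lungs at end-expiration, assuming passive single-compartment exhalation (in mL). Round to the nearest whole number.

50

R = (PIP − Pplat)/V̇ = (20 − 13) / 0.7 = 7.0/0.7 = 10.0 cmH2O·s/L.
C = Vt/(Pplat − PEEP) = 525.0 / (13 − 6) = 525.0/7.0 = 75.0 mL/cmH2O.
τ = R × C = 10.0 × 0.075 L/cmH2O = 0.75 s.
Fraction remaining = e^(−Te/τ) = e^(−1.77/0.75) = 0.09442.
Trapped volume = 525.0 × 0.09442 = 49.571 mL.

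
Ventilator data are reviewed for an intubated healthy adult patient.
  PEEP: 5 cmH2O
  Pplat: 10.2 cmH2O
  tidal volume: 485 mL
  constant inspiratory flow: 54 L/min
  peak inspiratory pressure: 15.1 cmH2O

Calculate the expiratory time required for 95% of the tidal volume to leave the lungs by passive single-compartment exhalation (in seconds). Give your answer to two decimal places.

1.52

Flow: 54 L/min ÷ 60 = 0.9 L/s.
R = (PIP − Pplat)/V̇ = (15.1 − 10.2) / 0.9 = 4.9/0.9 = 5.444 cmH2O·s/L.
C = Vt/(Pplat − PEEP) = 485.0 / (10.2 − 5) = 485.0/5.2 = 93.269 mL/cmH2O.
τ = R × C = 5.444 × 0.09327 L/cmH2O = 0.5078 s.
t = −τ·ln(1 − 0.95) = −0.5078·ln(0.05) = 1.521 s.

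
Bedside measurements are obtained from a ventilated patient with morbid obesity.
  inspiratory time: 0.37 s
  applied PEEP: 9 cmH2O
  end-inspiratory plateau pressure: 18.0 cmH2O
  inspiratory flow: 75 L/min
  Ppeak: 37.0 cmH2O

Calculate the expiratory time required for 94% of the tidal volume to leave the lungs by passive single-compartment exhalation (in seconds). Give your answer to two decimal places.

Flow: 75 L/min ÷ 60 = 1.25 L/s.
Vt = flow × Ti = 1.25 L/s × 0.37 s × 1000 mL/L = 462.5 mL.
R = (PIP − Pplat)/V̇ = (37.0 − 18.0) / 1.25 = 19.0/1.25 = 15.2 cmH2O·s/L.
C = Vt/(Pplat − PEEP) = 462.5 / (18.0 − 9) = 462.5/9.0 = 51.389 mL/cmH2O.
τ = R × C = 15.2 × 0.05139 L/cmH2O = 0.7811 s.
t = −τ·ln(1 − 0.94) = −0.7811·ln(0.06) = 2.198 s.

2.20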